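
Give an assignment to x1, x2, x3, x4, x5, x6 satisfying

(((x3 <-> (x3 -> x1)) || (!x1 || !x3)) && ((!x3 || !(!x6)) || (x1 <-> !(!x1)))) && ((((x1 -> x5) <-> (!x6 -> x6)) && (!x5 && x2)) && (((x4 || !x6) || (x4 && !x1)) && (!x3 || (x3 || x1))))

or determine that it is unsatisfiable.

x1 = True, x2 = True, x3 = True, x4 = False, x5 = False, x6 = False

  ((x3 <-> (x3 -> x1)) || (!x1 || !x3)) && ((!x3 || !(!x6)) || (x1 <-> !(!x1))) = True
    (x3 <-> (x3 -> x1)) || (!x1 || !x3) = True
      x3 <-> (x3 -> x1) = True
        x3 -> x1 = True
      !x1 || !x3 = False
        !x1 = False
        !x3 = False
    (!x3 || !(!x6)) || (x1 <-> !(!x1)) = True
      !x3 || !(!x6) = False
        !x3 = False
        !(!x6) = False
          !x6 = True
      x1 <-> !(!x1) = True
        !(!x1) = True
          !x1 = False
  (((x1 -> x5) <-> (!x6 -> x6)) && (!x5 && x2)) && (((x4 || !x6) || (x4 && !x1)) && (!x3 || (x3 || x1))) = True
    ((x1 -> x5) <-> (!x6 -> x6)) && (!x5 && x2) = True
      (x1 -> x5) <-> (!x6 -> x6) = True
        x1 -> x5 = False
        !x6 -> x6 = False
          !x6 = True
      !x5 && x2 = True
        !x5 = True
    ((x4 || !x6) || (x4 && !x1)) && (!x3 || (x3 || x1)) = True
      (x4 || !x6) || (x4 && !x1) = True
        x4 || !x6 = True
          !x6 = True
        x4 && !x1 = False
          !x1 = False
      !x3 || (x3 || x1) = True
        !x3 = False
        x3 || x1 = True
Both conjuncts True, so the formula holds.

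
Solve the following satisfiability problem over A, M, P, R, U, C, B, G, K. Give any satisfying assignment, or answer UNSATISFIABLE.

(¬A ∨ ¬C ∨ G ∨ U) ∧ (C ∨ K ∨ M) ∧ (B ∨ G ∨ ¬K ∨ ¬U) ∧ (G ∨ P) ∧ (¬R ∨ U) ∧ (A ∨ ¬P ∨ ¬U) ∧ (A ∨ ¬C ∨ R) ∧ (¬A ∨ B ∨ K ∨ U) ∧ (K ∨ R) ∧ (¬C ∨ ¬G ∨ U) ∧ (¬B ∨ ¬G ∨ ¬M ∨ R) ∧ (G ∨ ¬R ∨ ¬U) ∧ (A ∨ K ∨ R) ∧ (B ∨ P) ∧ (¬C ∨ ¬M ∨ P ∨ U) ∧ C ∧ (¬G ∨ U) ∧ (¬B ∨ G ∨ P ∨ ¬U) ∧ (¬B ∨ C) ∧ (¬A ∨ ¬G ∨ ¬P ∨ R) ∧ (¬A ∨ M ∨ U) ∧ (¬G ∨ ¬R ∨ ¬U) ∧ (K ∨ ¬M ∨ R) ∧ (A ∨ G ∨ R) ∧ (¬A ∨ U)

Unit clause (C) forces C = True.
Try A = False:
  (A ∨ ¬C ∨ R) forces R = True.
  (¬R ∨ U) forces U = True.
  (A ∨ ¬P ∨ ¬U) forces P = False.
  (G ∨ P) forces G = True.
  clause (¬G ∨ ¬R ∨ ¬U) is falsified — backtrack.
So A = True.
  then (¬A ∨ U) forces U = True.
Set M = False.
Set P = True.
Try R = True:
  (G ∨ ¬R ∨ ¬U) forces G = True.
  clause (¬G ∨ ¬R ∨ ¬U) is falsified — backtrack.
So R = False.
  then (K ∨ R) forces K = True.
  then (¬A ∨ ¬G ∨ ¬P ∨ R) forces G = False.
  then (B ∨ G ∨ ¬K ∨ ¬U) forces B = True.
All clauses satisfied.

A: True; M: False; P: True; R: False; U: True; C: True; B: True; G: False; K: True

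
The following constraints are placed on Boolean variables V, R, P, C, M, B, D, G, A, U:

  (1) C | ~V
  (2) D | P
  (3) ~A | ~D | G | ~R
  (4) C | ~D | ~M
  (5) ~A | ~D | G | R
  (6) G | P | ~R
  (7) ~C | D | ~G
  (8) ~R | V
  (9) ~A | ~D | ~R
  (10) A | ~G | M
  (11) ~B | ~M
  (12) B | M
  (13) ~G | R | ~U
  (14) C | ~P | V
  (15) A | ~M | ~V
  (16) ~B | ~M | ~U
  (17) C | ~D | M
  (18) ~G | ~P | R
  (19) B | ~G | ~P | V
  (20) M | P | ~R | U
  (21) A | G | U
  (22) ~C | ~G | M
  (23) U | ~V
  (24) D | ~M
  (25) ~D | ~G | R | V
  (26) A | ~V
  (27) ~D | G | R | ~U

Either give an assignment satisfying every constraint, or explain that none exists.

Set V = False.
  then (~R | V) forces R = False.
Set P = True.
  then (C | ~P | V) forces C = True.
  then (~G | ~P | R) forces G = False.
Try M = True:
  (~B | ~M) forces B = False.
  (D | ~M) forces D = True.
  (~A | ~D | G | R) forces A = False.
  (A | G | U) forces U = True.
  clause (~D | G | R | ~U) is falsified — backtrack.
So M = False.
  then (B | M) forces B = True.
Set D = False.
Set A = True.
Set U = False.
All clauses satisfied.

V: False; R: False; P: True; C: True; M: False; B: True; D: False; G: False; A: True; U: False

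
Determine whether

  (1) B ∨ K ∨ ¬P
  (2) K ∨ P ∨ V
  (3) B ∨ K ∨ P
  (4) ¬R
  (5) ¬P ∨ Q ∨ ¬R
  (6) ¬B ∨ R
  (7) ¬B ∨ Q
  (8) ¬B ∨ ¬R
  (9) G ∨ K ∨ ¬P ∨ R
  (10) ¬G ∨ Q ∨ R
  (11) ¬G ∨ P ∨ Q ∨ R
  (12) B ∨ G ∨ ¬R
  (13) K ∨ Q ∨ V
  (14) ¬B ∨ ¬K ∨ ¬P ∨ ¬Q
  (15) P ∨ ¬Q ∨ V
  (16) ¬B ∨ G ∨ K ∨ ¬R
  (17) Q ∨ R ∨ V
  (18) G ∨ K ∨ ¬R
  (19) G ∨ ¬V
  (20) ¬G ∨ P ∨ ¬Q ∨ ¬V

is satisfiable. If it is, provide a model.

K: True, R: False, G: False, Q: True, V: False, B: False, P: True

Unit clause (¬R) forces R = False.
In (¬B ∨ R) only ¬B is left, so B = False.
Try K = False:
  (B ∨ K ∨ ¬P) forces P = False.
  clause (B ∨ K ∨ P) is falsified — backtrack.
So K = True.
Set G = False.
  then (G ∨ ¬V) forces V = False.
  then (Q ∨ R ∨ V) forces Q = True.
  then (P ∨ ¬Q ∨ V) forces P = True.
All clauses satisfied.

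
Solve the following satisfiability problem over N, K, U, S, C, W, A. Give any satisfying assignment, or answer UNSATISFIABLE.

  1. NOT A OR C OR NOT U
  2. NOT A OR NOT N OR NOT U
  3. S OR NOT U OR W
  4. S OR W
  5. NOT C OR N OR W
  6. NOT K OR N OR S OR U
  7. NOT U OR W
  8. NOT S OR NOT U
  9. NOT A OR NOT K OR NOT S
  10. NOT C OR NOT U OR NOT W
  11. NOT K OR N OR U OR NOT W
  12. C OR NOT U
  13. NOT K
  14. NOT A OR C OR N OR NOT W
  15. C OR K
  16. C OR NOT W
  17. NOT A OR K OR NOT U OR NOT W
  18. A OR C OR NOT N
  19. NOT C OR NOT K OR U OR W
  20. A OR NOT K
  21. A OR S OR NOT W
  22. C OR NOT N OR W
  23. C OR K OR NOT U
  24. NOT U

N = True, K = False, U = False, S = False, C = True, W = True, A = True

Unit clause (NOT K) forces K = False.
In (C OR K) only C is left, so C = True.
Unit clause (NOT U) forces U = False.
Set N = True.
Set S = False.
  then (S OR W) forces W = True.
  then (A OR S OR NOT W) forces A = True.
All clauses satisfied.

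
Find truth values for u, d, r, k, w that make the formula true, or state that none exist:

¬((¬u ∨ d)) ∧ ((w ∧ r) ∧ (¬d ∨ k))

u = True, d = False, r = True, k = True, w = True

  ¬((¬u ∨ d)) = True
    ¬u ∨ d = False
      ¬u = False
  (w ∧ r) ∧ (¬d ∨ k) = True
    w ∧ r = True
    ¬d ∨ k = True
      ¬d = True
Both conjuncts True, so the formula holds.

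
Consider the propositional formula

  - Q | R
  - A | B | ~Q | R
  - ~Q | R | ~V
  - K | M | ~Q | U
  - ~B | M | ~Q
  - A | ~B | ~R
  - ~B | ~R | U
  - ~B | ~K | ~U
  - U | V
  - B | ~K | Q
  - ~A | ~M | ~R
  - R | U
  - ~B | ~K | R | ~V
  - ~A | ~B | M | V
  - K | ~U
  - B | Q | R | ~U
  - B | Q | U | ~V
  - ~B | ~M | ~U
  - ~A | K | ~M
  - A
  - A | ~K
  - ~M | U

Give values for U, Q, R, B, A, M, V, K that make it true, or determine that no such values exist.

U = True, Q = True, R = False, B = False, A = True, M = False, V = False, K = True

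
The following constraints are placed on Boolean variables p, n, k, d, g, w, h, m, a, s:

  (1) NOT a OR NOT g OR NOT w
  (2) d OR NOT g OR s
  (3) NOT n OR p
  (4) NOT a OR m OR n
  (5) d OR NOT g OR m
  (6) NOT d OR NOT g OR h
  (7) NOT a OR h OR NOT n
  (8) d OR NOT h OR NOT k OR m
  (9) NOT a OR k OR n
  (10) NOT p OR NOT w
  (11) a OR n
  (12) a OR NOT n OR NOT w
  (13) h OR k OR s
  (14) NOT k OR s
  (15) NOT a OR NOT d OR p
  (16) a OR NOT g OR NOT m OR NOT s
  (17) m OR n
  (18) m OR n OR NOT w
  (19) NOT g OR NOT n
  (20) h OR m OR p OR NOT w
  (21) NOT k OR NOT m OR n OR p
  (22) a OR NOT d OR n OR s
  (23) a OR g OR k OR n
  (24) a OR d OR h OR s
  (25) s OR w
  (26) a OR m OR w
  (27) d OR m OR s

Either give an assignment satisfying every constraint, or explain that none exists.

Try p = False:
  (NOT n OR p) forces n = False.
  (a OR n) forces a = True.
  (NOT a OR m OR n) forces m = True.
  (NOT a OR k OR n) forces k = True.
  clause (NOT k OR NOT m OR n OR p) is falsified — backtrack.
So p = True.
  then (NOT p OR NOT w) forces w = False.
  then (s OR w) forces s = True.
Set n = True.
  then (NOT g OR NOT n) forces g = False.
Set k = True.
Set d = False.
Set h = True.
  then (d OR NOT h OR NOT k OR m) forces m = True.
Set a = False.
All clauses satisfied.

p=T; n=T; k=T; d=F; g=F; w=F; h=T; m=T; a=F; s=T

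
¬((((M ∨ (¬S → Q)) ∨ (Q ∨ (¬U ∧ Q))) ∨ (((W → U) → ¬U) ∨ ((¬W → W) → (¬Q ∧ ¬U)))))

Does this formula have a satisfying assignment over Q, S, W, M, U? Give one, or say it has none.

Q=F, S=F, W=T, M=F, U=T

  ¬((((M ∨ (¬S → Q)) ∨ (Q ∨ (¬U ∧ Q))) ∨ (((W → U) → ¬U) ∨ ((¬W → W) → (¬Q ∧ ¬U))))) = True
    ((M ∨ (¬S → Q)) ∨ (Q ∨ (¬U ∧ Q))) ∨ (((W → U) → ¬U) ∨ ((¬W → W) → (¬Q ∧ ¬U))) = False
      (M ∨ (¬S → Q)) ∨ (Q ∨ (¬U ∧ Q)) = False
        M ∨ (¬S → Q) = False
          ¬S → Q = False
            ¬S = True
        Q ∨ (¬U ∧ Q) = False
          ¬U ∧ Q = False
            ¬U = False
      ((W → U) → ¬U) ∨ ((¬W → W) → (¬Q ∧ ¬U)) = False
        (W → U) → ¬U = False
          W → U = True
          ¬U = False
        (¬W → W) → (¬Q ∧ ¬U) = False
          ¬W → W = True
            ¬W = False
          ¬Q ∧ ¬U = False
            ¬Q = True
            ¬U = False
The formula evaluates to True.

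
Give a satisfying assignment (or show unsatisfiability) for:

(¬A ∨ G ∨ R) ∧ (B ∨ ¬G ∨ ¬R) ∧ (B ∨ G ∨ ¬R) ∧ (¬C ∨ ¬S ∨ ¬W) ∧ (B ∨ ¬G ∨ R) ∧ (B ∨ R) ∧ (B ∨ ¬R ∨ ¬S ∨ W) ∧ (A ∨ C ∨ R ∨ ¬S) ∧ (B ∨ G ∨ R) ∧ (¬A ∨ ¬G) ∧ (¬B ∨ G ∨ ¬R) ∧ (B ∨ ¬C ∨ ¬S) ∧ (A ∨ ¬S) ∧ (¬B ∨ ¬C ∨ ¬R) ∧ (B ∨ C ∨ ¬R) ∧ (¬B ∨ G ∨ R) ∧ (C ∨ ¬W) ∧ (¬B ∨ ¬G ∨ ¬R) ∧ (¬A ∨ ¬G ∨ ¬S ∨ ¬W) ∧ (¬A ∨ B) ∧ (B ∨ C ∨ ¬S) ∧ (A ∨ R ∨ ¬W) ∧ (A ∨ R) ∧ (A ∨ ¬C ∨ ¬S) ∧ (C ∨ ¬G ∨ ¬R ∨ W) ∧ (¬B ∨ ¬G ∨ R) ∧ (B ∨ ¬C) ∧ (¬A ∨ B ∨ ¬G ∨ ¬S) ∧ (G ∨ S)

Unsatisfiable — no assignment works.

Case A = True:
  (¬A ∨ ¬G) forces G = False.
  (¬A ∨ G ∨ R) forces R = True.
  (B ∨ G ∨ ¬R) forces B = True.
  Clause (¬B ∨ G ∨ ¬R) is falsified — contradiction.
Case A = False:
  (A ∨ ¬S) forces S = False.
  (A ∨ R) forces R = True.
  (G ∨ S) forces G = True.
  (B ∨ ¬G ∨ ¬R) forces B = True.
  Clause (¬B ∨ ¬G ∨ ¬R) is falsified — contradiction.
Both cases fail, so the formula is unsatisfiable.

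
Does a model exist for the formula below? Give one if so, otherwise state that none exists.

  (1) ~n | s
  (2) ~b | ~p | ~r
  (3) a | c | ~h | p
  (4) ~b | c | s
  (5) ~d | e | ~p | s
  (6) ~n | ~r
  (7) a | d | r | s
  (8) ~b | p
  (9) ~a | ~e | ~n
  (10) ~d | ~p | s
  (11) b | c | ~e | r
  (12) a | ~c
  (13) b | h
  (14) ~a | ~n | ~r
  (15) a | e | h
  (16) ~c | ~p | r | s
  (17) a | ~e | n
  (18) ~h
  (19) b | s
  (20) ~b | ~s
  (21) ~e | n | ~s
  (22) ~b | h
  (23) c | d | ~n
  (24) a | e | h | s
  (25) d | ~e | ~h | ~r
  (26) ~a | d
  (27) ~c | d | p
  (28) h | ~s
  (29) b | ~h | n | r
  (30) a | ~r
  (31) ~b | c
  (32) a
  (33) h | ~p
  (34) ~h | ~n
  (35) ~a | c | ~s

Case h = True:
  Clause (~h) is falsified — contradiction.
Case h = False:
  (b | h) forces b = True.
  Clause (~b | h) is falsified — contradiction.
Both cases fail, so the formula is unsatisfiable.

The formula is unsatisfiable.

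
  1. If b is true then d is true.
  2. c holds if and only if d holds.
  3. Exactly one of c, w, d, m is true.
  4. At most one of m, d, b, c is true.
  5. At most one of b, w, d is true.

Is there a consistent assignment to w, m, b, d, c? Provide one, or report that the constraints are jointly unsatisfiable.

w = True, m = False, b = False, d = False, c = False

  (1) b=F ⇒ d: vacuous ✓
  (2) c=F, d=F — same ✓
  (3) {c, w, d, m}: 1 true — exactly one ✓
  (4) {m, d, b, c}: 0 true — at most one ✓
  (5) {b, w, d}: 1 true — at most one ✓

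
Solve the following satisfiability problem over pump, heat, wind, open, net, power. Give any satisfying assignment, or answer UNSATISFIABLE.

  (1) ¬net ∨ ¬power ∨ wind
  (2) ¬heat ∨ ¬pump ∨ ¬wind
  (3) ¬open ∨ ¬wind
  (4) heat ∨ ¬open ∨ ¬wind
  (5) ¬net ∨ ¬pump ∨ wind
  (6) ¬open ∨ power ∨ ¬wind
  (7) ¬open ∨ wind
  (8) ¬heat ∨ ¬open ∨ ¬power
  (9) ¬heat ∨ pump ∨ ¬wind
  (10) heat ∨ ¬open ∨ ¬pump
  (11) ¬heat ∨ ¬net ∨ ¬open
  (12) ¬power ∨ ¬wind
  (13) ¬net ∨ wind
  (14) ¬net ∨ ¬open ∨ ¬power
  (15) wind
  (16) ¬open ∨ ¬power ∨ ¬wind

Unit clause (wind) forces wind = True.
In (¬open ∨ ¬wind) only ¬open is left, so open = False.
In (¬power ∨ ¬wind) only ¬power is left, so power = False.
Set pump = False.
  then (¬heat ∨ pump ∨ ¬wind) forces heat = False.
Set net = False.
All clauses satisfied.

pump=F; heat=F; wind=T; open=F; net=F; power=F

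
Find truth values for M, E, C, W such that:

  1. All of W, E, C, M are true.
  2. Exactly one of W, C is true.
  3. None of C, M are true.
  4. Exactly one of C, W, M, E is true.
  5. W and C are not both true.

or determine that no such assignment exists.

UNSATISFIABLE

Case M = True:
  Constraint (3) is violated (M=T) — contradiction.
Case M = False:
  Constraint (1) is violated (M=F) — contradiction.
Both cases fail — unsatisfiable.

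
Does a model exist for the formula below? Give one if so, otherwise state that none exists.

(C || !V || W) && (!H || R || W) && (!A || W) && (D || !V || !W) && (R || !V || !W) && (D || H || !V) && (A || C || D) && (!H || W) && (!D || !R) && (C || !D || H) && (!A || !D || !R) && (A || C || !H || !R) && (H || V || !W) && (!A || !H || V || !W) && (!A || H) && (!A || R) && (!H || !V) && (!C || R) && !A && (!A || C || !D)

Unit clause (!A) forces A = False.
Set H = False.
Try C = False:
  (A || C || D) forces D = True.
  clause (C || !D || H) is falsified — backtrack.
So C = True.
  then (!C || R) forces R = True.
  then (!D || !R) forces D = False.
  then (D || H || !V) forces V = False.
  then (H || V || !W) forces W = False.
All clauses satisfied.

H: False; C: True; W: False; A: False; V: False; R: True; D: False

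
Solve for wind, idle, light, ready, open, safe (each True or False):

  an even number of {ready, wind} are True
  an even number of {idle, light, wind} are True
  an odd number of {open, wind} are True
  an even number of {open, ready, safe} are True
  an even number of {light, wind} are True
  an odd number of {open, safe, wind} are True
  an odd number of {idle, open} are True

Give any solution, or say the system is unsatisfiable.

Unsatisfiable — no assignment works.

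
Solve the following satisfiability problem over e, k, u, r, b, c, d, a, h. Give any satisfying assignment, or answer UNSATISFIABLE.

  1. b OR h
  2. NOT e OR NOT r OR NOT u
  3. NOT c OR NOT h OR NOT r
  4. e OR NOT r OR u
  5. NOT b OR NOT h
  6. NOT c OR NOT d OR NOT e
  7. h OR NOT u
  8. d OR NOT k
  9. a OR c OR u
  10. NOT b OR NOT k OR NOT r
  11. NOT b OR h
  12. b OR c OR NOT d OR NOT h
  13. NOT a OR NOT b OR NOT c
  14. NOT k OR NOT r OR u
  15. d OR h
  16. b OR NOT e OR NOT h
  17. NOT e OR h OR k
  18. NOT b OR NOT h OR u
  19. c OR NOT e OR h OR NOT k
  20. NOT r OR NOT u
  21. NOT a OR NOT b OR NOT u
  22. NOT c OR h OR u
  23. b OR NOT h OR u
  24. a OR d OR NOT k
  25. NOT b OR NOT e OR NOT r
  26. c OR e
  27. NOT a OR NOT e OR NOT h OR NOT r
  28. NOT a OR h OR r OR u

e=F, k=T, u=T, r=F, b=F, c=T, d=T, a=F, h=T

Set e = False.
  then (c OR e) forces c = True.
Set k = True.
  then (d OR NOT k) forces d = True.
Set u = True.
  then (h OR NOT u) forces h = True.
  then (NOT r OR NOT u) forces r = False.
  then (NOT b OR NOT h) forces b = False.
Set a = False.
All clauses satisfied.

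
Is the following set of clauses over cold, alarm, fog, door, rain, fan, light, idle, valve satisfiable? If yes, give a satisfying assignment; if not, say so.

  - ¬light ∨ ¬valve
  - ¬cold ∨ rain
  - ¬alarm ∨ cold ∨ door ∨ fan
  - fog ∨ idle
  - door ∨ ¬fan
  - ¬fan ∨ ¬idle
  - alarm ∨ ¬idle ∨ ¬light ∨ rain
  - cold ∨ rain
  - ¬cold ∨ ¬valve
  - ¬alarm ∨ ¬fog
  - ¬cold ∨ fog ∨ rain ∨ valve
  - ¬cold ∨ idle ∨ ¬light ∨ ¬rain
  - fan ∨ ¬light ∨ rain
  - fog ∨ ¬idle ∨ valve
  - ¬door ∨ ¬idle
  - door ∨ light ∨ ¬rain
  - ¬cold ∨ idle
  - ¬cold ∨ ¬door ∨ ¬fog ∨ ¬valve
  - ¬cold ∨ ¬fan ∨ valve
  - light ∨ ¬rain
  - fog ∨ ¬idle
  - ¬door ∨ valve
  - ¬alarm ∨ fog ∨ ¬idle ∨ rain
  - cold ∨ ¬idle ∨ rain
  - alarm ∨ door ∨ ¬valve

Set cold = True.
  then (¬cold ∨ rain) forces rain = True.
  then (¬cold ∨ ¬valve) forces valve = False.
  then (¬cold ∨ idle) forces idle = True.
  then (¬cold ∨ ¬fan ∨ valve) forces fan = False.
  then (light ∨ ¬rain) forces light = True.
  then (fog ∨ ¬idle) forces fog = True.
  then (¬door ∨ valve) forces door = False.
  then (¬alarm ∨ ¬fog) forces alarm = False.
All clauses satisfied.

cold = True, alarm = False, fog = True, door = False, rain = True, fan = False, light = True, idle = True, valve = False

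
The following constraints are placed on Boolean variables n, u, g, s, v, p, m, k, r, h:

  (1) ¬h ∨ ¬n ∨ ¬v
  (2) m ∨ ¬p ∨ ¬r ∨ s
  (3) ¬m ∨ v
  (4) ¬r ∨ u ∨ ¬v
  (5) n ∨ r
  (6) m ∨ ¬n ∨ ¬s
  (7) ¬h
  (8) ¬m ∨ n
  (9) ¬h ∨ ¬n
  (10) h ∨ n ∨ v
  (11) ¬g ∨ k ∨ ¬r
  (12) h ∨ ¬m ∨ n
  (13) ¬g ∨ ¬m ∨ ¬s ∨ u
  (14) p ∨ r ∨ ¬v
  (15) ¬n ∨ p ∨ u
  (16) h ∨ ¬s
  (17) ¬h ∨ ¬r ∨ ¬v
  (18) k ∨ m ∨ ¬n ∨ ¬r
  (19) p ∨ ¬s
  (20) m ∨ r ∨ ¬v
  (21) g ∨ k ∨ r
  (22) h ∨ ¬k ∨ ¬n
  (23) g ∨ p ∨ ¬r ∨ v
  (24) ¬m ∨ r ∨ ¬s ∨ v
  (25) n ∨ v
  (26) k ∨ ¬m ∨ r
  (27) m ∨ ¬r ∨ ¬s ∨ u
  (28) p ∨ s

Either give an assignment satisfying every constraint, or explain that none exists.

Unit clause (¬h) forces h = False.
In (h ∨ ¬s) only ¬s is left, so s = False.
In (p ∨ s) only p is left, so p = True.
Set n = True.
  then (h ∨ ¬k ∨ ¬n) forces k = False.
Set u = True.
Set g = True.
  then (¬g ∨ k ∨ ¬r) forces r = False.
  then (k ∨ ¬m ∨ r) forces m = False.
  then (m ∨ r ∨ ¬v) forces v = False.
All clauses satisfied.

n = True, u = True, g = True, s = False, v = False, p = True, m = False, k = False, r = False, h = False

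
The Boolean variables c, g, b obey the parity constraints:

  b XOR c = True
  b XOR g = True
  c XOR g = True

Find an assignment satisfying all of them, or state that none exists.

Adding constraints 1, 2, 3 mod 2: every variable appears an even number of times on the left, so the left side is 0.
But the right sides sum to 1 (mod 2). 0 ≠ 1 — the system is inconsistent.

Unsatisfiable — no assignment works.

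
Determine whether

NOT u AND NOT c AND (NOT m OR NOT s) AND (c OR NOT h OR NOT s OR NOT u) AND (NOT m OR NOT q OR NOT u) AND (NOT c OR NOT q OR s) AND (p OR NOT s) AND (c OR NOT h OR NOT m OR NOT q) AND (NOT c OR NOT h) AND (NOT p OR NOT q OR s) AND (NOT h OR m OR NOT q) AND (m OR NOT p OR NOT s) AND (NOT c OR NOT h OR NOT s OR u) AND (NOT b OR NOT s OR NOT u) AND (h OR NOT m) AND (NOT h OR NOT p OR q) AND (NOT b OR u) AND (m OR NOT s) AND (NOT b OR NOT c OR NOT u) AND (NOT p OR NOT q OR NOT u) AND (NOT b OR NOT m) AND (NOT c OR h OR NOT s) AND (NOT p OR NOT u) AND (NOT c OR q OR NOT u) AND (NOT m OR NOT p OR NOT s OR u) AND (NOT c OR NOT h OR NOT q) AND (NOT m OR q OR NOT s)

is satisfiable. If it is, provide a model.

Unit clause (NOT u) forces u = False.
Unit clause (NOT c) forces c = False.
In (NOT b OR u) only NOT b is left, so b = False.
Set m = False.
  then (m OR NOT s) forces s = False.
Set h = False.
Set q = False.
Set p = True.
All clauses satisfied.

m = False, u = False, h = False, q = False, s = False, b = False, p = True, c = False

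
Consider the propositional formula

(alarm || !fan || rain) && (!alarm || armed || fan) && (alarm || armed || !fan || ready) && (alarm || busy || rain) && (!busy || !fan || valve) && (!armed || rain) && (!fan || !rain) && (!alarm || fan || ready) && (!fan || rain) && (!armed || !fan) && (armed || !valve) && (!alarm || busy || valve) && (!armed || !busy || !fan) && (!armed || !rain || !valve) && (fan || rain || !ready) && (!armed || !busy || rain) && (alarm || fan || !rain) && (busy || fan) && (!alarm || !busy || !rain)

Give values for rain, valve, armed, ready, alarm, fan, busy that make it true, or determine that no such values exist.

rain = False, valve = False, armed = False, ready = False, alarm = False, fan = False, busy = True

Set rain = False.
  then (!armed || rain) forces armed = False.
  then (!fan || rain) forces fan = False.
  then (armed || !valve) forces valve = False.
  then (fan || rain || !ready) forces ready = False.
  then (busy || fan) forces busy = True.
  then (!alarm || armed || fan) forces alarm = False.
All clauses satisfied.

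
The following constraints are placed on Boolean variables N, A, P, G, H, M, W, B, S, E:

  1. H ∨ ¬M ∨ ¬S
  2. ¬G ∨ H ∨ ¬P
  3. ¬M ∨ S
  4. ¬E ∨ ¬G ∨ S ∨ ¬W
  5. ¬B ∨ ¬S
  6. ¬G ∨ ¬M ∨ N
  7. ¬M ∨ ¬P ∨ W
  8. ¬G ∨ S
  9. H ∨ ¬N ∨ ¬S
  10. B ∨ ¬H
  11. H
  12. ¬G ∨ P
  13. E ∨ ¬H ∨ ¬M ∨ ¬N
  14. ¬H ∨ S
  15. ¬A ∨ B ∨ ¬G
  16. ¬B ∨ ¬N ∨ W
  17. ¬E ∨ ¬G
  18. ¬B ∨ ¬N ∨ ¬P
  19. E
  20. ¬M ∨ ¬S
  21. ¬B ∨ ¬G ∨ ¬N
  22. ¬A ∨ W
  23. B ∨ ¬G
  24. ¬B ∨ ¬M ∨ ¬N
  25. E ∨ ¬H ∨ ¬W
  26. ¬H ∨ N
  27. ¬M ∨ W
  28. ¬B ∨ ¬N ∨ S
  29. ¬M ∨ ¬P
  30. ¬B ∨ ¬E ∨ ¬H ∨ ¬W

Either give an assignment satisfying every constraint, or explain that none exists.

Case H = True:
  (B ∨ ¬H) forces B = True.
  (¬B ∨ ¬S) forces S = False.
  Clause (¬H ∨ S) is falsified — contradiction.
Case H = False:
  Clause (H) is falsified — contradiction.
Both cases fail, so the formula is unsatisfiable.

No satisfying assignment exists.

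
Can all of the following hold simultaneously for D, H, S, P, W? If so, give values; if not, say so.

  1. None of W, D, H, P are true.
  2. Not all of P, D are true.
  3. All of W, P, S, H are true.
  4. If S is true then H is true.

Case H = True:
  Constraint (1) is violated (H=T) — contradiction.
Case H = False:
  Constraint (3) is violated (H=F) — contradiction.
Both cases fail — unsatisfiable.

No satisfying assignment exists.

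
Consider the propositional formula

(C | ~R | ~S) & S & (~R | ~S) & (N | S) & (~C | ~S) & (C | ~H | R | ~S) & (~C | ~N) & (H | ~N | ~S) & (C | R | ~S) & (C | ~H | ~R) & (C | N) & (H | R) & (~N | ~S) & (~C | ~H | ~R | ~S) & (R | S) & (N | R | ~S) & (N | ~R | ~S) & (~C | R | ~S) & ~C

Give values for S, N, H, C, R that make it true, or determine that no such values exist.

The formula is unsatisfiable.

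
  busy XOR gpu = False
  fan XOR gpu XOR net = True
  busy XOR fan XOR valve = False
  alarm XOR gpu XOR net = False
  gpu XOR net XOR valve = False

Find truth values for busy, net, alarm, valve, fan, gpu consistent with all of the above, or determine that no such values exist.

busy: True, net: False, alarm: True, valve: True, fan: False, gpu: True

busy XOR gpu = T XOR T = False ✓
fan XOR gpu XOR net = F XOR T XOR F = True ✓
busy XOR fan XOR valve = T XOR F XOR T = False ✓
alarm XOR gpu XOR net = T XOR T XOR F = False ✓
gpu XOR net XOR valve = T XOR F XOR T = False ✓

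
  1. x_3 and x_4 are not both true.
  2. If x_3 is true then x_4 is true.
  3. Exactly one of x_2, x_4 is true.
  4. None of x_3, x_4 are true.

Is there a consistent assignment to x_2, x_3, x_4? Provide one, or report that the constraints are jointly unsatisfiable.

x_2 = True; x_3 = False; x_4 = False

  (1) x_3=F, x_4=F — not both ✓
  (2) x_3=F ⇒ x_4: vacuous ✓
  (3) {x_2, x_4}: 1 true — exactly one ✓
  (4) {x_3, x_4}: 0 true — none ✓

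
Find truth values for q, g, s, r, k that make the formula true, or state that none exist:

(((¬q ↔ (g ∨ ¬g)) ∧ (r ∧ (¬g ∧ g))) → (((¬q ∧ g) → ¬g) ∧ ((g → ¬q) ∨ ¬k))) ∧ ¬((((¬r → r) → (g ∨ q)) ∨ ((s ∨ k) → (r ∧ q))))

q: False, g: False, s: True, r: True, k: False

  ((¬q ↔ (g ∨ ¬g)) ∧ (r ∧ (¬g ∧ g))) → (((¬q ∧ g) → ¬g) ∧ ((g → ¬q) ∨ ¬k)) = True
    (¬q ↔ (g ∨ ¬g)) ∧ (r ∧ (¬g ∧ g)) = False
      ¬q ↔ (g ∨ ¬g) = True
        ¬q = True
        g ∨ ¬g = True
          ¬g = True
      r ∧ (¬g ∧ g) = False
        ¬g ∧ g = False
          ¬g = True
    ((¬q ∧ g) → ¬g) ∧ ((g → ¬q) ∨ ¬k) = True
      (¬q ∧ g) → ¬g = True
        ¬q ∧ g = False
          ¬q = True
        ¬g = True
      (g → ¬q) ∨ ¬k = True
        g → ¬q = True
          ¬q = True
        ¬k = True
  ¬((((¬r → r) → (g ∨ q)) ∨ ((s ∨ k) → (r ∧ q)))) = True
    ((¬r → r) → (g ∨ q)) ∨ ((s ∨ k) → (r ∧ q)) = False
      (¬r → r) → (g ∨ q) = False
        ¬r → r = True
          ¬r = False
        g ∨ q = False
      (s ∨ k) → (r ∧ q) = False
        s ∨ k = True
        r ∧ q = False
Both conjuncts True, so the formula holds.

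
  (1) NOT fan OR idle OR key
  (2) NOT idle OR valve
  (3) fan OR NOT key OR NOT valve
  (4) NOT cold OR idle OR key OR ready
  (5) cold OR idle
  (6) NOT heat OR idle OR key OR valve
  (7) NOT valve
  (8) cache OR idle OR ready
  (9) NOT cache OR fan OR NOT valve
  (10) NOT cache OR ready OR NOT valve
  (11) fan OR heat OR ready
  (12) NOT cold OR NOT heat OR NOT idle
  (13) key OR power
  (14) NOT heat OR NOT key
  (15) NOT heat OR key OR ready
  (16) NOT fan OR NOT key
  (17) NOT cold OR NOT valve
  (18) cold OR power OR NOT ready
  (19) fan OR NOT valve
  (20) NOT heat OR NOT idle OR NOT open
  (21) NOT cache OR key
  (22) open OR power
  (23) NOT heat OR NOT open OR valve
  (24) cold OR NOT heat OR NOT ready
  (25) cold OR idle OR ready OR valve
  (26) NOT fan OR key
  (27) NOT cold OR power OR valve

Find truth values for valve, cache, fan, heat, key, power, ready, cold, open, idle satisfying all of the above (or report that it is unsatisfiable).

valve = False; cache = True; fan = False; heat = False; key = True; power = True; ready = True; cold = True; open = False; idle = False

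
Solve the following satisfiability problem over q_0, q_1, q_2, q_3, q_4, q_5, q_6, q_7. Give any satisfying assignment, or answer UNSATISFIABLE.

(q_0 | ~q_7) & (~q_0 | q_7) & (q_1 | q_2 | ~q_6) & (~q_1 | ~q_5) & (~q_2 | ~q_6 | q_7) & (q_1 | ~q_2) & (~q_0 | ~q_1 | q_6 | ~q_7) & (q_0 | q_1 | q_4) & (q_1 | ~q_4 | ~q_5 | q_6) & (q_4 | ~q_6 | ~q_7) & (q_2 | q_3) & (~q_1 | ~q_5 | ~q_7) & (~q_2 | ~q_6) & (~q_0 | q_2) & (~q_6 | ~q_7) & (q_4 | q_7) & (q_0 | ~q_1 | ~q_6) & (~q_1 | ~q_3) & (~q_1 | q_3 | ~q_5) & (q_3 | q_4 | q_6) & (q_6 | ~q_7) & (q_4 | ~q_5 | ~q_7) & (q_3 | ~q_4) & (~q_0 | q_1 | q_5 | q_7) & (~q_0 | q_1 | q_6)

Set q_0 = False.
  then (q_0 | ~q_7) forces q_7 = False.
  then (q_4 | q_7) forces q_4 = True.
  then (q_3 | ~q_4) forces q_3 = True.
  then (~q_1 | ~q_3) forces q_1 = False.
  then (q_1 | ~q_2) forces q_2 = False.
  then (q_1 | q_2 | ~q_6) forces q_6 = False.
  then (q_1 | ~q_4 | ~q_5 | q_6) forces q_5 = False.
All clauses satisfied.

q_0=F, q_1=F, q_2=F, q_3=T, q_4=T, q_5=F, q_6=F, q_7=F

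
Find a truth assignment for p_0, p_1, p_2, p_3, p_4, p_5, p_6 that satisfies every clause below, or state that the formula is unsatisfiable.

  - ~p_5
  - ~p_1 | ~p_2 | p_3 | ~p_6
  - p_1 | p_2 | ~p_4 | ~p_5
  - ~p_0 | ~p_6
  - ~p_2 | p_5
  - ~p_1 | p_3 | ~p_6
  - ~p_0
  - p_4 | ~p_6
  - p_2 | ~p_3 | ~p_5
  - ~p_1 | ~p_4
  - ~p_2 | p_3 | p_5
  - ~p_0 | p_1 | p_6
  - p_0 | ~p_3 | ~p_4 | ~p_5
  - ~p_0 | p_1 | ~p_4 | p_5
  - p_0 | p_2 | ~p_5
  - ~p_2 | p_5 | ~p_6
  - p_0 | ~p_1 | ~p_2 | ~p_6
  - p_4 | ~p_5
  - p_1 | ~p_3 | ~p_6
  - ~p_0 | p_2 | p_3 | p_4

p_0: False, p_1: False, p_2: False, p_3: False, p_4: False, p_5: False, p_6: False

Unit clause (~p_5) forces p_5 = False.
In (~p_2 | p_5) only ~p_2 is left, so p_2 = False.
Unit clause (~p_0) forces p_0 = False.
Set p_1 = False.
Set p_3 = False.
Set p_4 = False.
  then (p_4 | ~p_6) forces p_6 = False.
All clauses satisfied.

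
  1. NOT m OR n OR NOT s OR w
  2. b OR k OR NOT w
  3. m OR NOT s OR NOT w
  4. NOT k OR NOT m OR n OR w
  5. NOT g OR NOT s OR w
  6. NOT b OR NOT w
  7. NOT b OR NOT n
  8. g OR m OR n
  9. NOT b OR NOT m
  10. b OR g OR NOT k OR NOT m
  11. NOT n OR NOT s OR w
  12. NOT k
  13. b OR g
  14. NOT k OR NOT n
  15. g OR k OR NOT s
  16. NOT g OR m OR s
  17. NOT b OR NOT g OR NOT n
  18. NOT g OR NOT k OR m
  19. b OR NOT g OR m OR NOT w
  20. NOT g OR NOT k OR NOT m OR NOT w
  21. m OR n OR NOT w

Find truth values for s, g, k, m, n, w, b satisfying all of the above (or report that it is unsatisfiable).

s = False; g = True; k = False; m = True; n = True; w = False; b = False

Unit clause (NOT k) forces k = False.
Try s = True:
  (g OR k OR NOT s) forces g = True.
  (NOT g OR NOT s OR w) forces w = True.
  (b OR k OR NOT w) forces b = True.
  clause (NOT b OR NOT w) is falsified — backtrack.
So s = False.
Try g = False:
  (b OR g) forces b = True.
  (NOT b OR NOT w) forces w = False.
  (NOT b OR NOT n) forces n = False.
  (g OR m OR n) forces m = True.
  clause (NOT b OR NOT m) is falsified — backtrack.
So g = True.
  then (NOT g OR m OR s) forces m = True.
  then (NOT b OR NOT m) forces b = False.
  then (b OR k OR NOT w) forces w = False.
Set n = True.
All clauses satisfied.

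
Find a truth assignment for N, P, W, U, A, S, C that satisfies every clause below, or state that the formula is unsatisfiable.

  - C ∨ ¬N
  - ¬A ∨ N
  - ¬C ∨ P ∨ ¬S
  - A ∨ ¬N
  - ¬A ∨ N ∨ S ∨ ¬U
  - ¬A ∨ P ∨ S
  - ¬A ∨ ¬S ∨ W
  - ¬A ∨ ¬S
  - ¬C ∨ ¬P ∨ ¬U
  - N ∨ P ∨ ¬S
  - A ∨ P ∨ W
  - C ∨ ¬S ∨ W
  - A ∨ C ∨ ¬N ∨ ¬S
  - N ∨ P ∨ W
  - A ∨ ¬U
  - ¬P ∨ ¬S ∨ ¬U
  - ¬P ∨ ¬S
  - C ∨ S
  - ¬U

N=F, P=F, W=T, U=F, A=F, S=F, C=T

Unit clause (¬U) forces U = False.
Set N = False.
  then (¬A ∨ N) forces A = False.
Set P = False.
  then (N ∨ P ∨ ¬S) forces S = False.
  then (A ∨ P ∨ W) forces W = True.
  then (C ∨ S) forces C = True.
All clauses satisfied.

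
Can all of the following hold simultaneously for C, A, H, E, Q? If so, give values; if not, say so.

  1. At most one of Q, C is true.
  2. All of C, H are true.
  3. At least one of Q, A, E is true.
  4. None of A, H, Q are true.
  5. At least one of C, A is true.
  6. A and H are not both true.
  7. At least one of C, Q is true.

Case H = True:
  Constraint (4) is violated (H=T) — contradiction.
Case H = False:
  Constraint (2) is violated (H=F) — contradiction.
Both cases fail — unsatisfiable.

UNSATISFIABLE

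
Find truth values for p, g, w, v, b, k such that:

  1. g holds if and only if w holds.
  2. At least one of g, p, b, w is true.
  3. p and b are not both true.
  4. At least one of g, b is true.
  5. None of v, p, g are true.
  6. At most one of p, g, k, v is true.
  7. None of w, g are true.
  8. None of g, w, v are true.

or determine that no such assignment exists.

p=F, g=F, w=F, v=F, b=T, k=T

  (1) g=F, w=F — same ✓
  (2) {g, p, b, w}: 1 true — at least one ✓
  (3) p=F, b=T — not both ✓
  (4) {g, b}: 1 true — at least one ✓
  (5) {v, p, g}: 0 true — none ✓
  (6) {p, g, k, v}: 1 true — at most one ✓
  (7) {w, g}: 0 true — none ✓
  (8) {g, w, v}: 0 true — none ✓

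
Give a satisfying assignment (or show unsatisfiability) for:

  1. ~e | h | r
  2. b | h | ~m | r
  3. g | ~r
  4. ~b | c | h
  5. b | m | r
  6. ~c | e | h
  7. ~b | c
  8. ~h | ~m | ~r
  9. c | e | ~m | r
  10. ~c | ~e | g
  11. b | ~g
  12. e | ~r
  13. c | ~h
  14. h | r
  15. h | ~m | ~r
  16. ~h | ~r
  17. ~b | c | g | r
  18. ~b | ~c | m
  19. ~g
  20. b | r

Unit clause (~g) forces g = False.
In (g | ~r) only ~r is left, so r = False.
In (h | r) only h is left, so h = True.
In (b | r) only b is left, so b = True.
In (~b | c) only c is left, so c = True.
In (~c | ~e | g) only ~e is left, so e = False.
In (~b | ~c | m) only m is left, so m = True.
All clauses satisfied.

c = True, m = True, e = False, b = True, r = False, g = False, h = True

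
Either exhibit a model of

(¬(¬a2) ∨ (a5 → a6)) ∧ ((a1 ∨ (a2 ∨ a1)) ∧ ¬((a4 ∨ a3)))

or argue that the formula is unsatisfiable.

a1: False, a2: True, a3: False, a4: False, a5: True, a6: True

  ¬(¬a2) ∨ (a5 → a6) = True
    ¬(¬a2) = True
      ¬a2 = False
    a5 → a6 = True
  (a1 ∨ (a2 ∨ a1)) ∧ ¬((a4 ∨ a3)) = True
    a1 ∨ (a2 ∨ a1) = True
      a2 ∨ a1 = True
    ¬((a4 ∨ a3)) = True
      a4 ∨ a3 = False
Both conjuncts True, so the formula holds.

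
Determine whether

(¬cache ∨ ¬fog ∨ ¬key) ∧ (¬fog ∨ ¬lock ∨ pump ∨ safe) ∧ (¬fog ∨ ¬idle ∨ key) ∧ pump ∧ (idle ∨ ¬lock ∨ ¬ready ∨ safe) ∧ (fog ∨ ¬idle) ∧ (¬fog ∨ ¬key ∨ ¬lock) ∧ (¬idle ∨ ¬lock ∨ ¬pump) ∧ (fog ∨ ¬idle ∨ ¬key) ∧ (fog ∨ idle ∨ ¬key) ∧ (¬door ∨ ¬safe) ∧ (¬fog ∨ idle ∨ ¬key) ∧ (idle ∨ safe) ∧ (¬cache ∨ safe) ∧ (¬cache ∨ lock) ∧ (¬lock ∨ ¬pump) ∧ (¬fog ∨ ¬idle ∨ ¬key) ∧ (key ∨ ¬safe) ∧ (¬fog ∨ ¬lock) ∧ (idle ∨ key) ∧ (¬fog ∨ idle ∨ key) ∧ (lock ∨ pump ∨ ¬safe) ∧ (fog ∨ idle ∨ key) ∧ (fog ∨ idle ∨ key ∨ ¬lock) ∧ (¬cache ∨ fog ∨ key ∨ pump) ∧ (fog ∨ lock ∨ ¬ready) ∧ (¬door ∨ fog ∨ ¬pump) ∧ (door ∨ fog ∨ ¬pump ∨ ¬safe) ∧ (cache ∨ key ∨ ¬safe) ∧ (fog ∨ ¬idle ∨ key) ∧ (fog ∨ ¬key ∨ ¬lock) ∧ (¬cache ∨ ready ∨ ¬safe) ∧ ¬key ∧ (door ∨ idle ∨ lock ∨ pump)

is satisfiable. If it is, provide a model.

The formula is unsatisfiable.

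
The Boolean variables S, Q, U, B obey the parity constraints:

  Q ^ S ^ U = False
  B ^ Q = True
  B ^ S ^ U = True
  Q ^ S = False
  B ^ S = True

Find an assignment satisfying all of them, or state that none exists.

S = False, Q = False, U = False, B = True

Q ^ S ^ U = F ^ F ^ F = False ✓
B ^ Q = T ^ F = True ✓
B ^ S ^ U = T ^ F ^ F = True ✓
Q ^ S = F ^ F = False ✓
B ^ S = T ^ F = True ✓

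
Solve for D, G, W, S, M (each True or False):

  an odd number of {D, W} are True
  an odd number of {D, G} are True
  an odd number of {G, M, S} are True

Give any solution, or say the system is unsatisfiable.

D = False, G = True, W = True, S = True, M = True

{D, W}: 1 true → odd ✓
{D, G}: 1 true → odd ✓
{G, M, S}: 3 true → odd ✓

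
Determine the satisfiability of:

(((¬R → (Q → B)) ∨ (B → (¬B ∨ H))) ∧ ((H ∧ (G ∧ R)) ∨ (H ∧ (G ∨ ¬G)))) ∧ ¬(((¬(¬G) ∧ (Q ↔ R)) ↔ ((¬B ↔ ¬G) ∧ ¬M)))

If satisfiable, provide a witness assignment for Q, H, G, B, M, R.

Q = True; H = True; G = True; B = True; M = True; R = True

  ((¬R → (Q → B)) ∨ (B → (¬B ∨ H))) ∧ ((H ∧ (G ∧ R)) ∨ (H ∧ (G ∨ ¬G))) = True
    (¬R → (Q → B)) ∨ (B → (¬B ∨ H)) = True
      ¬R → (Q → B) = True
        ¬R = False
        Q → B = True
      B → (¬B ∨ H) = True
        ¬B ∨ H = True
          ¬B = False
    (H ∧ (G ∧ R)) ∨ (H ∧ (G ∨ ¬G)) = True
      H ∧ (G ∧ R) = True
        G ∧ R = True
      H ∧ (G ∨ ¬G) = True
        G ∨ ¬G = True
          ¬G = False
  ¬(((¬(¬G) ∧ (Q ↔ R)) ↔ ((¬B ↔ ¬G) ∧ ¬M))) = True
    (¬(¬G) ∧ (Q ↔ R)) ↔ ((¬B ↔ ¬G) ∧ ¬M) = False
      ¬(¬G) ∧ (Q ↔ R) = True
        ¬(¬G) = True
          ¬G = False
        Q ↔ R = True
      (¬B ↔ ¬G) ∧ ¬M = False
        ¬B ↔ ¬G = True
          ¬B = False
          ¬G = False
        ¬M = False
Both conjuncts True, so the formula holds.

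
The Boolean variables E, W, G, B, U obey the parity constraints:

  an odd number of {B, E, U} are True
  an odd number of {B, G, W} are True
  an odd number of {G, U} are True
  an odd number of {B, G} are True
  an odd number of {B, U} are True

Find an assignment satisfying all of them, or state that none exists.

Adding constraints 3, 4, 5 mod 2: every variable appears an even number of times on the left, so the left side is 0.
But the right sides sum to 1 (mod 2). 0 ≠ 1 — the system is inconsistent.

Unsatisfiable — no assignment works.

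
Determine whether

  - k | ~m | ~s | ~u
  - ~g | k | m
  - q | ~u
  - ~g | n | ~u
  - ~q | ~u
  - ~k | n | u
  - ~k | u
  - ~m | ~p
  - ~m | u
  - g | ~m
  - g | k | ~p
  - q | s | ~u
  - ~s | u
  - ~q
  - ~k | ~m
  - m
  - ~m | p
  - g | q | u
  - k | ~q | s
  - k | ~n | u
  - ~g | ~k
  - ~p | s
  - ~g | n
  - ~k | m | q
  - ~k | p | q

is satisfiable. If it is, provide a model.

Unsatisfiable — no assignment works.

Case m = True:
  (~m | ~p) forces p = False.
  Clause (~m | p) is falsified — contradiction.
Case m = False:
  Clause (m) is falsified — contradiction.
Both cases fail, so the formula is unsatisfiable.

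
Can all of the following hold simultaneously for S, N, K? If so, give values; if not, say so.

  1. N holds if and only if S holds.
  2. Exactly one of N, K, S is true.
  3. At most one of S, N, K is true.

S=F, N=F, K=T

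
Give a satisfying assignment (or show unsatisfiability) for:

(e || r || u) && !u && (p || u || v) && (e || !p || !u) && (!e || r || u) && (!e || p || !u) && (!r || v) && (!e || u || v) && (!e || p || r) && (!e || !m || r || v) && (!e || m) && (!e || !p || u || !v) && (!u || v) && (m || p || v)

Unit clause (!u) forces u = False.
Set m = False.
  then (!e || m) forces e = False.
  then (e || r || u) forces r = True.
  then (!r || v) forces v = True.
Set p = False.
All clauses satisfied.

u = False; m = False; v = True; e = False; p = False; r = True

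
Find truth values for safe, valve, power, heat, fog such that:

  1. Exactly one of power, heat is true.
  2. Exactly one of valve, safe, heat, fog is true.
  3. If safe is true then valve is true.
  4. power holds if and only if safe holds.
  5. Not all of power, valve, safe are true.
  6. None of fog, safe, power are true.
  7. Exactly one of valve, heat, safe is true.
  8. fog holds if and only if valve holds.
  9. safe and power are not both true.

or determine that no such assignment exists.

safe = False, valve = False, power = False, heat = True, fog = False

  (1) {power, heat}: 1 true — exactly one ✓
  (2) {valve, safe, heat, fog}: 1 true — exactly one ✓
  (3) safe=F ⇒ valve: vacuous ✓
  (4) power=F, safe=F — same ✓
  (5) {power, valve, safe}: 0/3 true — not all ✓
  (6) {fog, safe, power}: 0 true — none ✓
  (7) {valve, heat, safe}: 1 true — exactly one ✓
  (8) fog=F, valve=F — same ✓
  (9) safe=F, power=F — not both ✓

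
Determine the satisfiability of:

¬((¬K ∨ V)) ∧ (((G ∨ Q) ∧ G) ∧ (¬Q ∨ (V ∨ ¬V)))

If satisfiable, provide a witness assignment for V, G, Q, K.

V = False, G = True, Q = False, K = True

  ¬((¬K ∨ V)) = True
    ¬K ∨ V = False
      ¬K = False
  ((G ∨ Q) ∧ G) ∧ (¬Q ∨ (V ∨ ¬V)) = True
    (G ∨ Q) ∧ G = True
      G ∨ Q = True
    ¬Q ∨ (V ∨ ¬V) = True
      ¬Q = True
      V ∨ ¬V = True
        ¬V = True
Both conjuncts True, so the formula holds.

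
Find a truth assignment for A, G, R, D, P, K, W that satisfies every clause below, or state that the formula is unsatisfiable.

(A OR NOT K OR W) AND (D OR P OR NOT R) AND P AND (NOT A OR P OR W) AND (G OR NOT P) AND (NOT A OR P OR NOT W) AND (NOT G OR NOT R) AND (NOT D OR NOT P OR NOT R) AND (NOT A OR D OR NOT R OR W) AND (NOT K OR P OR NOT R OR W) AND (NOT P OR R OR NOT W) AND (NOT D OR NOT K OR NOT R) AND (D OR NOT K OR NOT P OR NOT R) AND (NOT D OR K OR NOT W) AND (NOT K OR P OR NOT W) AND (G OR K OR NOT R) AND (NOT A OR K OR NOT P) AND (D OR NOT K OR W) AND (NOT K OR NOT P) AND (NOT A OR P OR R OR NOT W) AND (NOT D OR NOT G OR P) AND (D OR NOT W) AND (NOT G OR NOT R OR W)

A = False, G = True, R = False, D = False, P = True, K = False, W = False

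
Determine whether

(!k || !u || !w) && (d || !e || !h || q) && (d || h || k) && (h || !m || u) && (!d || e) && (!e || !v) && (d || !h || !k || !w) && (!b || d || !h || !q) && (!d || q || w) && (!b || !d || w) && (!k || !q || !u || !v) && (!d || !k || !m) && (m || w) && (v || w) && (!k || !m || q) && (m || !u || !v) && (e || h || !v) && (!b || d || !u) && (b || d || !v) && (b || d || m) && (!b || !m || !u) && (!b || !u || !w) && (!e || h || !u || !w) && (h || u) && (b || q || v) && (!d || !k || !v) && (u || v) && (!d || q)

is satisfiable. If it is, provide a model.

w: True, h: True, m: True, v: True, k: False, d: False, e: False, q: False, u: False, b: True

Set w = True.
Set h = True.
Set m = True.
Set v = True.
  then (!e || !v) forces e = False.
  then (!d || e) forces d = False.
  then (d || !h || !k || !w) forces k = False.
  then (b || d || !v) forces b = True.
  then (!b || !m || !u) forces u = False.
  then (!b || d || !h || !q) forces q = False.
All clauses satisfied.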